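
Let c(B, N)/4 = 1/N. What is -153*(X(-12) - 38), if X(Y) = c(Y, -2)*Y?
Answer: 2142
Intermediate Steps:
c(B, N) = 4/N (c(B, N) = 4*(1/N) = 4/N)
X(Y) = -2*Y (X(Y) = (4/(-2))*Y = (4*(-½))*Y = -2*Y)
-153*(X(-12) - 38) = -153*(-2*(-12) - 38) = -153*(24 - 38) = -153*(-14) = 2142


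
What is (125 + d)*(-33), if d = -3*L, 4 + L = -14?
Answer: -5907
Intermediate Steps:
L = -18 (L = -4 - 14 = -18)
d = 54 (d = -3*(-18) = 54)
(125 + d)*(-33) = (125 + 54)*(-33) = 179*(-33) = -5907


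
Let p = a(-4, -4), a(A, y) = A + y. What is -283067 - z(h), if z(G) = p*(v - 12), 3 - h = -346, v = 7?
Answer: -283107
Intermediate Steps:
h = 349 (h = 3 - 1*(-346) = 3 + 346 = 349)
p = -8 (p = -4 - 4 = -8)
z(G) = 40 (z(G) = -8*(7 - 12) = -8*(-5) = 40)
-283067 - z(h) = -283067 - 1*40 = -283067 - 40 = -283107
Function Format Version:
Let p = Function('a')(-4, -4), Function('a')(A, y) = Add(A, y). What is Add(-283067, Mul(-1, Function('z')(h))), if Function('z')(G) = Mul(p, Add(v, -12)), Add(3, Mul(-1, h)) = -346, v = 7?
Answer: -283107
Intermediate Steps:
h = 349 (h = Add(3, Mul(-1, -346)) = Add(3, 346) = 349)
p = -8 (p = Add(-4, -4) = -8)
Function('z')(G) = 40 (Function('z')(G) = Mul(-8, Add(7, -12)) = Mul(-8, -5) = 40)
Add(-283067, Mul(-1, Function('z')(h))) = Add(-283067, Mul(-1, 40)) = Add(-283067, -40) = -283107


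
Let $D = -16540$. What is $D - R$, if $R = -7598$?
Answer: $-8942$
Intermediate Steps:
$D - R = -16540 - -7598 = -16540 + 7598 = -8942$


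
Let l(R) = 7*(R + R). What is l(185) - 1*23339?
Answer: -20749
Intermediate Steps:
l(R) = 14*R (l(R) = 7*(2*R) = 14*R)
l(185) - 1*23339 = 14*185 - 1*23339 = 2590 - 23339 = -20749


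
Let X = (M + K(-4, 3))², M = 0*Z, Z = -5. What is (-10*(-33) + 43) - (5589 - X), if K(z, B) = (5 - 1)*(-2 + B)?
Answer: -5200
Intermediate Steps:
K(z, B) = -8 + 4*B (K(z, B) = 4*(-2 + B) = -8 + 4*B)
M = 0 (M = 0*(-5) = 0)
X = 16 (X = (0 + (-8 + 4*3))² = (0 + (-8 + 12))² = (0 + 4)² = 4² = 16)
(-10*(-33) + 43) - (5589 - X) = (-10*(-33) + 43) - (5589 - 1*16) = (330 + 43) - (5589 - 16) = 373 - 1*5573 = 373 - 5573 = -5200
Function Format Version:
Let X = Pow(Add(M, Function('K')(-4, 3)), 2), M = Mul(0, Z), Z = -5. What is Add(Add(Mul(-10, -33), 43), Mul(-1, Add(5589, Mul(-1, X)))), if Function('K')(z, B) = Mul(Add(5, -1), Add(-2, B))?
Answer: -5200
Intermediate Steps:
Function('K')(z, B) = Add(-8, Mul(4, B)) (Function('K')(z, B) = Mul(4, Add(-2, B)) = Add(-8, Mul(4, B)))
M = 0 (M = Mul(0, -5) = 0)
X = 16 (X = Pow(Add(0, Add(-8, Mul(4, 3))), 2) = Pow(Add(0, Add(-8, 12)), 2) = Pow(Add(0, 4), 2) = Pow(4, 2) = 16)
Add(Add(Mul(-10, -33), 43), Mul(-1, Add(5589, Mul(-1, X)))) = Add(Add(Mul(-10, -33), 43), Mul(-1, Add(5589, Mul(-1, 16)))) = Add(Add(330, 43), Mul(-1, Add(5589, -16))) = Add(373, Mul(-1, 5573)) = Add(373, -5573) = -5200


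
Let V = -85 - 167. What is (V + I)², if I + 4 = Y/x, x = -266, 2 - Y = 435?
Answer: 4578281569/70756 ≈ 64705.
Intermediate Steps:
Y = -433 (Y = 2 - 1*435 = 2 - 435 = -433)
V = -252
I = -631/266 (I = -4 - 433/(-266) = -4 - 433*(-1/266) = -4 + 433/266 = -631/266 ≈ -2.3722)
(V + I)² = (-252 - 631/266)² = (-67663/266)² = 4578281569/70756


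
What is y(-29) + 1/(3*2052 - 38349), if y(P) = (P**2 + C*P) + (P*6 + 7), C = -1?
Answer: 22631678/32193 ≈ 703.00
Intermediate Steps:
y(P) = 7 + P**2 + 5*P (y(P) = (P**2 - P) + (P*6 + 7) = (P**2 - P) + (6*P + 7) = (P**2 - P) + (7 + 6*P) = 7 + P**2 + 5*P)
y(-29) + 1/(3*2052 - 38349) = (7 + (-29)**2 + 5*(-29)) + 1/(3*2052 - 38349) = (7 + 841 - 145) + 1/(6156 - 38349) = 703 + 1/(-32193) = 703 - 1/32193 = 22631678/32193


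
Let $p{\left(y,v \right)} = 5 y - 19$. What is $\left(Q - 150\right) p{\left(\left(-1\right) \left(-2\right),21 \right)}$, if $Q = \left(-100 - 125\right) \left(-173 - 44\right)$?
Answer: $-438075$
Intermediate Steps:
$p{\left(y,v \right)} = -19 + 5 y$
$Q = 48825$ ($Q = \left(-225\right) \left(-217\right) = 48825$)
$\left(Q - 150\right) p{\left(\left(-1\right) \left(-2\right),21 \right)} = \left(48825 - 150\right) \left(-19 + 5 \left(\left(-1\right) \left(-2\right)\right)\right) = 48675 \left(-19 + 5 \cdot 2\right) = 48675 \left(-19 + 10\right) = 48675 \left(-9\right) = -438075$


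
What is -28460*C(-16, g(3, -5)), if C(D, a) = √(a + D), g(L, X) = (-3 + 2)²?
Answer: -28460*I*√15 ≈ -1.1023e+5*I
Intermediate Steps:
g(L, X) = 1 (g(L, X) = (-1)² = 1)
C(D, a) = √(D + a)
-28460*C(-16, g(3, -5)) = -28460*√(-16 + 1) = -28460*I*√15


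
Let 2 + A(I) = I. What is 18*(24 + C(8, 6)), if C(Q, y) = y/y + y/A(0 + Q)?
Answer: 468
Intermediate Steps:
A(I) = -2 + I
C(Q, y) = 1 + y/(-2 + Q) (C(Q, y) = y/y + y/(-2 + (0 + Q)) = 1 + y/(-2 + Q))
18*(24 + C(8, 6)) = 18*(24 + (-2 + 8 + 6)/(-2 + 8)) = 18*(24 + 12/6) = 18*(24 + (⅙)*12) = 18*(24 + 2) = 18*26 = 468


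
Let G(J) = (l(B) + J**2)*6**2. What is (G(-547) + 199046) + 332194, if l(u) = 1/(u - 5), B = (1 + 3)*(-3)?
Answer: 192146952/17 ≈ 1.1303e+7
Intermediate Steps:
B = -12 (B = 4*(-3) = -12)
l(u) = 1/(-5 + u)
G(J) = -36/17 + 36*J**2 (G(J) = (1/(-5 - 12) + J**2)*6**2 = (1/(-17) + J**2)*36 = (-1/17 + J**2)*36 = -36/17 + 36*J**2)
(G(-547) + 199046) + 332194 = ((-36/17 + 36*(-547)**2) + 199046) + 332194 = ((-36/17 + 36*299209) + 199046) + 332194 = ((-36/17 + 10771524) + 199046) + 332194 = (183115872/17 + 199046) + 332194 = 186499654/17 + 332194 = 192146952/17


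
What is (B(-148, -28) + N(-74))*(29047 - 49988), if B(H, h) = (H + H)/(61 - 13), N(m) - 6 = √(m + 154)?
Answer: 20941/6 - 83764*√5 ≈ -1.8381e+5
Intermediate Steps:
N(m) = 6 + √(154 + m) (N(m) = 6 + √(m + 154) = 6 + √(154 + m))
B(H, h) = H/24 (B(H, h) = (2*H)/48 = (2*H)*(1/48) = H/24)
(B(-148, -28) + N(-74))*(29047 - 49988) = ((1/24)*(-148) + (6 + √(154 - 74)))*(29047 - 49988) = (-37/6 + (6 + √80))*(-20941) = (-37/6 + (6 + 4*√5))*(-20941) = (-⅙ + 4*√5)*(-20941) = 20941/6 - 83764*√5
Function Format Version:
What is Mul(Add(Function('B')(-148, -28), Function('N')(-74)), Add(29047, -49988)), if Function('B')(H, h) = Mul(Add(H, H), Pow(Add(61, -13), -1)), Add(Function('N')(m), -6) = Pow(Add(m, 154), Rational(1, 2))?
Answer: Add(Rational(20941, 6), Mul(-83764, Pow(5, Rational(1, 2)))) ≈ -1.8381e+5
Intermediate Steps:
Function('N')(m) = Add(6, Pow(Add(154, m), Rational(1, 2))) (Function('N')(m) = Add(6, Pow(Add(m, 154), Rational(1, 2))) = Add(6, Pow(Add(154, m), Rational(1, 2))))
Function('B')(H, h) = Mul(Rational(1, 24), H) (Function('B')(H, h) = Mul(Mul(2, H), Pow(48, -1)) = Mul(Mul(2, H), Rational(1, 48)) = Mul(Rational(1, 24), H))
Mul(Add(Function('B')(-148, -28), Function('N')(-74)), Add(29047, -49988)) = Mul(Add(Mul(Rational(1, 24), -148), Add(6, Pow(Add(154, -74), Rational(1, 2)))), Add(29047, -49988)) = Mul(Add(Rational(-37, 6), Add(6, Pow(80, Rational(1, 2)))), -20941) = Mul(Add(Rational(-37, 6), Add(6, Mul(4, Pow(5, Rational(1, 2))))), -20941) = Mul(Add(Rational(-1, 6), Mul(4, Pow(5, Rational(1, 2)))), -20941) = Add(Rational(20941, 6), Mul(-83764, Pow(5, Rational(1, 2))))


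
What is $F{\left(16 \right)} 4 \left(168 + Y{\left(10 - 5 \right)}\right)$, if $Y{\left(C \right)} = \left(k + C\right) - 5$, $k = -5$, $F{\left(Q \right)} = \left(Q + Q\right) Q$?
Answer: $333824$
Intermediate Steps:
$F{\left(Q \right)} = 2 Q^{2}$ ($F{\left(Q \right)} = 2 Q Q = 2 Q^{2}$)
$Y{\left(C \right)} = -10 + C$ ($Y{\left(C \right)} = \left(-5 + C\right) - 5 = -10 + C$)
$F{\left(16 \right)} 4 \left(168 + Y{\left(10 - 5 \right)}\right) = 2 \cdot 16^{2} \cdot 4 \left(168 + \left(-10 + \left(10 - 5\right)\right)\right) = 2 \cdot 256 \cdot 4 \left(168 + \left(-10 + \left(10 - 5\right)\right)\right) = 512 \cdot 4 \left(168 + \left(-10 + 5\right)\right) = 2048 \left(168 - 5\right) = 2048 \cdot 163 = 333824$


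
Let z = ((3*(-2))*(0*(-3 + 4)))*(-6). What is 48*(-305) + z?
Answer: -14640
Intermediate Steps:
z = 0 (z = -0*(-6) = -6*0*(-6) = 0*(-6) = 0)
48*(-305) + z = 48*(-305) + 0 = -14640 + 0 = -14640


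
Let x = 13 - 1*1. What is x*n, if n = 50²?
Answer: 30000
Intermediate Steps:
x = 12 (x = 13 - 1 = 12)
n = 2500
x*n = 12*2500 = 30000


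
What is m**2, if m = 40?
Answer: 1600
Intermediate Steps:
m**2 = 40**2 = 1600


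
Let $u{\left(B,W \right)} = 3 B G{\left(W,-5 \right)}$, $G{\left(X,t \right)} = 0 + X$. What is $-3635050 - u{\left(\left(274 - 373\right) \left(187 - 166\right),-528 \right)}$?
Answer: $-6928186$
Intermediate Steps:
$G{\left(X,t \right)} = X$
$u{\left(B,W \right)} = 3 B W$
$-3635050 - u{\left(\left(274 - 373\right) \left(187 - 166\right),-528 \right)} = -3635050 - 3 \left(274 - 373\right) \left(187 - 166\right) \left(-528\right) = -3635050 - 3 \left(\left(-99\right) 21\right) \left(-528\right) = -3635050 - 3 \left(-2079\right) \left(-528\right) = -3635050 - 3293136 = -6928186$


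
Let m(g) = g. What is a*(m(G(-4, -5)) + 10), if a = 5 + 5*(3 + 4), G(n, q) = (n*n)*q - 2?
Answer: -2880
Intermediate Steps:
G(n, q) = -2 + q*n² (G(n, q) = n²*q - 2 = q*n² - 2 = -2 + q*n²)
a = 40 (a = 5 + 5*7 = 5 + 35 = 40)
a*(m(G(-4, -5)) + 10) = 40*((-2 - 5*(-4)²) + 10) = 40*((-2 - 5*16) + 10) = 40*((-2 - 80) + 10) = 40*(-82 + 10) = 40*(-72) = -2880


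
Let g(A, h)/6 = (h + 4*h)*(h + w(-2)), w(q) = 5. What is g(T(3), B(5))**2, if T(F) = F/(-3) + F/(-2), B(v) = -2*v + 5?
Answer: 0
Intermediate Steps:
B(v) = 5 - 2*v
T(F) = -5*F/6 (T(F) = F*(-1/3) + F*(-1/2) = -F/3 - F/2 = -5*F/6)
g(A, h) = 30*h*(5 + h) (g(A, h) = 6*((h + 4*h)*(h + 5)) = 6*((5*h)*(5 + h)) = 6*(5*h*(5 + h)) = 30*h*(5 + h))
g(T(3), B(5))**2 = (30*(5 - 2*5)*(5 + (5 - 2*5)))**2 = (30*(5 - 10)*(5 + (5 - 10)))**2 = (30*(-5)*(5 - 5))**2 = (30*(-5)*0)**2 = 0**2 = 0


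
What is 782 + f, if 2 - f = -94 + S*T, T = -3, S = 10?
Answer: 908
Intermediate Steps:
f = 126 (f = 2 - (-94 + 10*(-3)) = 2 - (-94 - 30) = 2 - 1*(-124) = 2 + 124 = 126)
782 + f = 782 + 126 = 908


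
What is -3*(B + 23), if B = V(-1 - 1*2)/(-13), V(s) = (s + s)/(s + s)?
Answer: -894/13 ≈ -68.769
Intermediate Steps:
V(s) = 1 (V(s) = (2*s)/((2*s)) = (2*s)*(1/(2*s)) = 1)
B = -1/13 (B = 1/(-13) = 1*(-1/13) = -1/13 ≈ -0.076923)
-3*(B + 23) = -3*(-1/13 + 23) = -3*298/13 = -894/13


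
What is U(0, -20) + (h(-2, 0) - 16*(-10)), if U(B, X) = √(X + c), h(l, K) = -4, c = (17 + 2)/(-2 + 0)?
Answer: 156 + I*√118/2 ≈ 156.0 + 5.4314*I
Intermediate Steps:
c = -19/2 (c = 19/(-2) = 19*(-½) = -19/2 ≈ -9.5000)
U(B, X) = √(-19/2 + X) (U(B, X) = √(X - 19/2) = √(-19/2 + X))
U(0, -20) + (h(-2, 0) - 16*(-10)) = √(-38 + 4*(-20))/2 + (-4 - 16*(-10)) = √(-38 - 80)/2 + (-4 + 160) = √(-118)/2 + 156 = (I*√118)/2 + 156 = I*√118/2 + 156 = 156 + I*√118/2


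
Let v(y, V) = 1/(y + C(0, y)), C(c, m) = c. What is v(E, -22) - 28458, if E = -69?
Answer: -1963603/69 ≈ -28458.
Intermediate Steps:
v(y, V) = 1/y (v(y, V) = 1/(y + 0) = 1/y)
v(E, -22) - 28458 = 1/(-69) - 28458 = -1/69 - 28458 = -1963603/69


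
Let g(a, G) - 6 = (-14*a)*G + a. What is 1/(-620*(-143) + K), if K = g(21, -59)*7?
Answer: 1/210271 ≈ 4.7558e-6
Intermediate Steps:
g(a, G) = 6 + a - 14*G*a (g(a, G) = 6 + ((-14*a)*G + a) = 6 + (-14*G*a + a) = 6 + (a - 14*G*a) = 6 + a - 14*G*a)
K = 121611 (K = (6 + 21 - 14*(-59)*21)*7 = (6 + 21 + 17346)*7 = 17373*7 = 121611)
1/(-620*(-143) + K) = 1/(-620*(-143) + 121611) = 1/(88660 + 121611) = 1/210271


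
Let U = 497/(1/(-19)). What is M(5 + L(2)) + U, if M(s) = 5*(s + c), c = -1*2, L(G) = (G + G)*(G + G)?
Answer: -9348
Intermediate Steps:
L(G) = 4*G² (L(G) = (2*G)*(2*G) = 4*G²)
c = -2
M(s) = -10 + 5*s (M(s) = 5*(s - 2) = 5*(-2 + s) = -10 + 5*s)
U = -9443 (U = 497/(-1/19) = 497*(-19) = -9443)
M(5 + L(2)) + U = (-10 + 5*(5 + 4*2²)) - 9443 = (-10 + 5*(5 + 4*4)) - 9443 = (-10 + 5*(5 + 16)) - 9443 = (-10 + 5*21) - 9443 = (-10 + 105) - 9443 = 95 - 9443 = -9348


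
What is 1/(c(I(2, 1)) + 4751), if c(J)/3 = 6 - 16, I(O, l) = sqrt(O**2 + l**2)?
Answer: 1/4721 ≈ 0.00021182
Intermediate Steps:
c(J) = -30 (c(J) = 3*(6 - 16) = 3*(-10) = -30)
1/(c(I(2, 1)) + 4751) = 1/(-30 + 4751) = 1/4721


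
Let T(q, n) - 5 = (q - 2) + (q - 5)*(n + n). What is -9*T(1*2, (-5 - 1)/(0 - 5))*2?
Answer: 198/5 ≈ 39.600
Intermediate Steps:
T(q, n) = 3 + q + 2*n*(-5 + q) (T(q, n) = 5 + ((q - 2) + (q - 5)*(n + n)) = 5 + ((-2 + q) + (-5 + q)*(2*n)) = 5 + ((-2 + q) + 2*n*(-5 + q)) = 5 + (-2 + q + 2*n*(-5 + q)) = 3 + q + 2*n*(-5 + q))
-9*T(1*2, (-5 - 1)/(0 - 5))*2 = -9*(3 + 1*2 - 10*(-5 - 1)/(0 - 5) + 2*((-5 - 1)/(0 - 5))*(1*2))*2 = -9*(3 + 2 - (-60)/(-5) + 2*(-6/(-5))*2)*2 = -9*(3 + 2 - (-60)*(-1)/5 + 2*(-6*(-1/5))*2)*2 = -9*(3 + 2 - 10*6/5 + 2*(6/5)*2)*2 = -9*(3 + 2 - 12 + 24/5)*2 = -9*(-11/5)*2 = (99/5)*2 = 198/5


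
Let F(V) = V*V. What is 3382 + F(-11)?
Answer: 3503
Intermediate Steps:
F(V) = V²
3382 + F(-11) = 3382 + (-11)² = 3382 + 121 = 3503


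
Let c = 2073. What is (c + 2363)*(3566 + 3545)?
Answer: 31544396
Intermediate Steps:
(c + 2363)*(3566 + 3545) = (2073 + 2363)*(3566 + 3545) = 4436*7111 = 31544396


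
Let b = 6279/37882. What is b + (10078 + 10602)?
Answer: 60262003/2914 ≈ 20680.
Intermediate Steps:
b = 483/2914 (b = 6279*(1/37882) = 483/2914 ≈ 0.16575)
b + (10078 + 10602) = 483/2914 + (10078 + 10602) = 483/2914 + 20680 = 60262003/2914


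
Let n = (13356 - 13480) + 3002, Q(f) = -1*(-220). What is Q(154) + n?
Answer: 3098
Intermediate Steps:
Q(f) = 220
n = 2878 (n = -124 + 3002 = 2878)
Q(154) + n = 220 + 2878 = 3098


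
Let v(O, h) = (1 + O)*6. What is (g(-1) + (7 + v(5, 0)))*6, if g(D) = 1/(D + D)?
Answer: 255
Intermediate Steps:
g(D) = 1/(2*D)
v(O, h) = 6 + 6*O
(g(-1) + (7 + v(5, 0)))*6 = ((½)/(-1) + (7 + (6 + 6*5)))*6 = ((½)*(-1) + (7 + (6 + 30)))*6 = (-½ + (7 + 36))*6 = (-½ + 43)*6 = (85/2)*6 = 255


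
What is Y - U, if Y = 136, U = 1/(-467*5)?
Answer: 317561/2335 ≈ 136.00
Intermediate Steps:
U = -1/2335 (U = 1/(-2335) = -1/2335 ≈ -0.00042827)
Y - U = 136 - 1*(-1/2335) = 136 + 1/2335 = 317561/2335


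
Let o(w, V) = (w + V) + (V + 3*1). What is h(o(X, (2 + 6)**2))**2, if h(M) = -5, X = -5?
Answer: 25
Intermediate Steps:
o(w, V) = 3 + w + 2*V (o(w, V) = (V + w) + (V + 3) = (V + w) + (3 + V) = 3 + w + 2*V)
h(o(X, (2 + 6)**2))**2 = (-5)**2 = 25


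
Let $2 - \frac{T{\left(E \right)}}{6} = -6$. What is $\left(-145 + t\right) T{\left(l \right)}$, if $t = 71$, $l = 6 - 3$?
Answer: $-3552$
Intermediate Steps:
$l = 3$
$T{\left(E \right)} = 48$ ($T{\left(E \right)} = 12 - -36 = 12 + 36 = 48$)
$\left(-145 + t\right) T{\left(l \right)} = \left(-145 + 71\right) 48 = \left(-74\right) 48 = -3552$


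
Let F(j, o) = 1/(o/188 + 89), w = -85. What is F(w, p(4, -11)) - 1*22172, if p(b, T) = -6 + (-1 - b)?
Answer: -370737824/16721 ≈ -22172.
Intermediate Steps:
p(b, T) = -7 - b
F(j, o) = 1/(89 + o/188) (F(j, o) = 1/(o*(1/188) + 89) = 1/(o/188 + 89) = 1/(89 + o/188))
F(w, p(4, -11)) - 1*22172 = 188/(16732 + (-7 - 1*4)) - 1*22172 = 188/(16732 + (-7 - 4)) - 22172 = 188/(16732 - 11) - 22172 = 188/16721 - 22172 = -370737824/16721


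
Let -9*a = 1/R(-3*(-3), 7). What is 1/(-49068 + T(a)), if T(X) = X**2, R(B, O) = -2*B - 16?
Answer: -93636/4594531247 ≈ -2.0380e-5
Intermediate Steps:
R(B, O) = -16 - 2*B
a = 1/306 (a = -1/(9*(-16 - (-6)*(-3))) = -1/(9*(-16 - 2*9)) = -1/(9*(-16 - 18)) = -1/9/(-34) = -1/9*(-1/34) = 1/306 ≈ 0.0032680)
1/(-49068 + T(a)) = 1/(-49068 + (1/306)**2) = 1/(-49068 + 1/93636) = 1/(-4594531247/93636) = -93636/4594531247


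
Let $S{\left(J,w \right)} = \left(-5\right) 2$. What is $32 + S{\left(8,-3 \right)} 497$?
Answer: $-4938$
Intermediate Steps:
$S{\left(J,w \right)} = -10$
$32 + S{\left(8,-3 \right)} 497 = 32 - 4970 = -4938$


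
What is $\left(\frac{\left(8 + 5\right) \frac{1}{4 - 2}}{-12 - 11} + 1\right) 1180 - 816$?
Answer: $\frac{702}{23} \approx 30.522$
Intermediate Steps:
$\left(\frac{\left(8 + 5\right) \frac{1}{4 - 2}}{-12 - 11} + 1\right) 1180 - 816 = \left(\frac{13 \cdot \frac{1}{2}}{-23} + 1\right) 1180 - 816 = \left(13 \cdot \frac{1}{2} \left(- \frac{1}{23}\right) + 1\right) 1180 - 816 = \left(\frac{13}{2} \left(- \frac{1}{23}\right) + 1\right) 1180 - 816 = \left(- \frac{13}{46} + 1\right) 1180 - 816 = \frac{33}{46} \cdot 1180 - 816 = \frac{19470}{23} - 816 = \frac{702}{23}$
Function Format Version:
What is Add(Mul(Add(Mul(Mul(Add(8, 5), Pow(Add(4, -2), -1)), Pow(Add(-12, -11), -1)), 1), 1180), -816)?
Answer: Rational(702, 23) ≈ 30.522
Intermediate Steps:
Add(Mul(Add(Mul(Mul(Add(8, 5), Pow(Add(4, -2), -1)), Pow(Add(-12, -11), -1)), 1), 1180), -816) = Add(Mul(Add(Mul(Mul(13, Pow(2, -1)), Pow(-23, -1)), 1), 1180), -816) = Add(Mul(Add(Mul(Mul(13, Rational(1, 2)), Rational(-1, 23)), 1), 1180), -816) = Add(Mul(Add(Mul(Rational(13, 2), Rational(-1, 23)), 1), 1180), -816) = Add(Mul(Add(Rational(-13, 46), 1), 1180), -816) = Add(Mul(Rational(33, 46), 1180), -816) = Add(Rational(19470, 23), -816) = Rational(702, 23)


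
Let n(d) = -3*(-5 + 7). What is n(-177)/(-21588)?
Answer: 1/3598 ≈ 0.00027793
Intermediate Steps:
n(d) = -6 (n(d) = -3*2 = -6)
n(-177)/(-21588) = -6/(-21588) = -6*(-1/21588) = 1/3598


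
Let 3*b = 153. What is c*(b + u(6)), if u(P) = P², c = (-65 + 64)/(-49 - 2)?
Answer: 29/17 ≈ 1.7059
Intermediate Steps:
b = 51 (b = (⅓)*153 = 51)
c = 1/51 (c = -1/(-51) = -1*(-1/51) = 1/51 ≈ 0.019608)
c*(b + u(6)) = (51 + 6²)/51 = (51 + 36)/51 = (1/51)*87 = 29/17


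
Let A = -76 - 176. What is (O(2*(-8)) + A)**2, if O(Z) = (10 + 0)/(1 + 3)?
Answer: 249001/4 ≈ 62250.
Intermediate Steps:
O(Z) = 5/2 (O(Z) = 10/4 = 10*(1/4) = 5/2)
A = -252
(O(2*(-8)) + A)**2 = (5/2 - 252)**2 = (-499/2)**2 = 249001/4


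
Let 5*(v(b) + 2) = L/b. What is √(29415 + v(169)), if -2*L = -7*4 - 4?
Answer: √124270005/65 ≈ 171.50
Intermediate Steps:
L = 16 (L = -(-7*4 - 4)/2 = -(-28 - 4)/2 = -½*(-32) = 16)
v(b) = -2 + 16/(5*b) (v(b) = -2 + (16/b)/5 = -2 + 16/(5*b))
√(29415 + v(169)) = √(29415 + (-2 + (16/5)/169)) = √(29415 + (-2 + (16/5)*(1/169))) = √(29415 + (-2 + 16/845)) = √(29415 - 1674/845) = √(24854001/845) = √124270005/65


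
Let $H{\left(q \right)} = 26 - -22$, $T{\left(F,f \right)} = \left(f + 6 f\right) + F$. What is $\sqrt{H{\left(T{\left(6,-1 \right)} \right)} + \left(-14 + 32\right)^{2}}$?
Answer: $2 \sqrt{93} \approx 19.287$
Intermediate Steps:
$T{\left(F,f \right)} = F + 7 f$ ($T{\left(F,f \right)} = 7 f + F = F + 7 f$)
$H{\left(q \right)} = 48$ ($H{\left(q \right)} = 26 + 22 = 48$)
$\sqrt{H{\left(T{\left(6,-1 \right)} \right)} + \left(-14 + 32\right)^{2}} = \sqrt{48 + \left(-14 + 32\right)^{2}} = \sqrt{48 + 18^{2}} = \sqrt{48 + 324} = \sqrt{372} = 2 \sqrt{93}$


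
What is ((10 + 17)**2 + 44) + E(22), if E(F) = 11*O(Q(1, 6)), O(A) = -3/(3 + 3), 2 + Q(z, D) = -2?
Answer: 1535/2 ≈ 767.50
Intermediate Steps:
Q(z, D) = -4 (Q(z, D) = -2 - 2 = -4)
O(A) = -1/2 (O(A) = -3/6 = -3*1/6 = -1/2)
E(F) = -11/2 (E(F) = 11*(-1/2) = -11/2)
((10 + 17)**2 + 44) + E(22) = ((10 + 17)**2 + 44) - 11/2 = (27**2 + 44) - 11/2 = (729 + 44) - 11/2 = 773 - 11/2 = 1535/2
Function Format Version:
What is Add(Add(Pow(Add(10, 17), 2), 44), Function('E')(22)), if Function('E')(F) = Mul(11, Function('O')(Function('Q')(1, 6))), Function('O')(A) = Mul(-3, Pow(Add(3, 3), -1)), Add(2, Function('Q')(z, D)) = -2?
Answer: Rational(1535, 2) ≈ 767.50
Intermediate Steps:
Function('Q')(z, D) = -4 (Function('Q')(z, D) = Add(-2, -2) = -4)
Function('O')(A) = Rational(-1, 2) (Function('O')(A) = Mul(-3, Pow(6, -1)) = Mul(-3, Rational(1, 6)) = Rational(-1, 2))
Function('E')(F) = Rational(-11, 2) (Function('E')(F) = Mul(11, Rational(-1, 2)) = Rational(-11, 2))
Add(Add(Pow(Add(10, 17), 2), 44), Function('E')(22)) = Add(Add(Pow(Add(10, 17), 2), 44), Rational(-11, 2)) = Add(Add(Pow(27, 2), 44), Rational(-11, 2)) = Add(Add(729, 44), Rational(-11, 2)) = Add(773, Rational(-11, 2)) = Rational(1535, 2)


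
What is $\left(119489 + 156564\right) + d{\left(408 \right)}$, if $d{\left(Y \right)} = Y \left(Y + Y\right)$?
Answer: $608981$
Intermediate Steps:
$d{\left(Y \right)} = 2 Y^{2}$ ($d{\left(Y \right)} = Y 2 Y = 2 Y^{2}$)
$\left(119489 + 156564\right) + d{\left(408 \right)} = \left(119489 + 156564\right) + 2 \cdot 408^{2} = 276053 + 2 \cdot 166464 = 276053 + 332928 = 608981$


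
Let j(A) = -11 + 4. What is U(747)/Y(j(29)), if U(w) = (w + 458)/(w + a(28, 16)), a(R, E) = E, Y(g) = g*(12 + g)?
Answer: -241/5341 ≈ -0.045123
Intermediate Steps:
j(A) = -7
U(w) = (458 + w)/(16 + w) (U(w) = (w + 458)/(w + 16) = (458 + w)/(16 + w))
U(747)/Y(j(29)) = ((458 + 747)/(16 + 747))/((-7*(12 - 7))) = (1205/763)/((-7*5)) = ((1/763)*1205)/(-35) = (1205/763)*(-1/35) = -241/5341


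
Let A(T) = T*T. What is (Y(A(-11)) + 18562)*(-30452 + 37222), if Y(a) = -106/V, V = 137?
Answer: 17215351760/137 ≈ 1.2566e+8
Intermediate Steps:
A(T) = T**2
Y(a) = -106/137
(Y(A(-11)) + 18562)*(-30452 + 37222) = (-106/137 + 18562)*(-30452 + 37222) = (2542888/137)*6770 = 17215351760/137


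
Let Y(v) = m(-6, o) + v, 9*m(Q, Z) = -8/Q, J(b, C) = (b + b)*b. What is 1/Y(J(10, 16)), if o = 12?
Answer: 27/5404 ≈ 0.0049963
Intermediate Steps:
J(b, C) = 2*b² (J(b, C) = (2*b)*b = 2*b²)
m(Q, Z) = -8/(9*Q) (m(Q, Z) = (-8/Q)/9 = -8/(9*Q))
Y(v) = 4/27 + v (Y(v) = -8/9/(-6) + v = -8/9*(-⅙) + v = 4/27 + v)
1/Y(J(10, 16)) = 1/(4/27 + 2*10²) = 1/(4/27 + 2*100) = 1/(4/27 + 200) = 1/(5404/27) = 27/5404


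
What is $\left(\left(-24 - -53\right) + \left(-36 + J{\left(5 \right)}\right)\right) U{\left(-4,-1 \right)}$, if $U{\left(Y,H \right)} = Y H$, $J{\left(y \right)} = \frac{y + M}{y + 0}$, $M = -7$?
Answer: $- \frac{148}{5} \approx -29.6$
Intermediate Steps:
$J{\left(y \right)} = \frac{-7 + y}{y}$ ($J{\left(y \right)} = \frac{y - 7}{y + 0} = \frac{-7 + y}{y}$)
$U{\left(Y,H \right)} = H Y$
$\left(\left(-24 - -53\right) + \left(-36 + J{\left(5 \right)}\right)\right) U{\left(-4,-1 \right)} = \left(\left(-24 - -53\right) - \left(36 - \frac{-7 + 5}{5}\right)\right) \left(\left(-1\right) \left(-4\right)\right) = \left(\left(-24 + 53\right) + \left(-36 + \frac{1}{5} \left(-2\right)\right)\right) 4 = \left(29 - \frac{182}{5}\right) 4 = \left(- \frac{37}{5}\right) 4 = - \frac{148}{5}$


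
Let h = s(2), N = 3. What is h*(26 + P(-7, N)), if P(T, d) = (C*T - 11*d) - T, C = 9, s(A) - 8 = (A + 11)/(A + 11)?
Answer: -567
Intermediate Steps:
s(A) = 9 (s(A) = 8 + (A + 11)/(A + 11) = 8 + (11 + A)/(11 + A) = 8 + 1 = 9)
h = 9
P(T, d) = -11*d + 8*T (P(T, d) = (9*T - 11*d) - T = (-11*d + 9*T) - T = -11*d + 8*T)
h*(26 + P(-7, N)) = 9*(26 + (-11*3 + 8*(-7))) = 9*(26 + (-33 - 56)) = 9*(26 - 89) = 9*(-63) = -567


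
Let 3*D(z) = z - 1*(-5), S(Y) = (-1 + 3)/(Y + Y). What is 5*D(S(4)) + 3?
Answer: 47/4 ≈ 11.750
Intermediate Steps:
S(Y) = 1/Y (S(Y) = 2/((2*Y)) = 2*(1/(2*Y)) = 1/Y)
D(z) = 5/3 + z/3 (D(z) = (z - 1*(-5))/3 = (z + 5)/3 = (5 + z)/3 = 5/3 + z/3)
5*D(S(4)) + 3 = 5*(5/3 + (⅓)/4) + 3 = 5*(5/3 + (⅓)*(¼)) + 3 = 5*(5/3 + 1/12) + 3 = 5*(7/4) + 3 = 35/4 + 3 = 47/4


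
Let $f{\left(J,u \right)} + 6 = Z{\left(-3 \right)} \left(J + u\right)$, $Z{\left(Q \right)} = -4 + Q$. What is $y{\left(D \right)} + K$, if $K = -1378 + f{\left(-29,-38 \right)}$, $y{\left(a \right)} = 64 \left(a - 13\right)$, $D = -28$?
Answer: $-3539$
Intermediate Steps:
$y{\left(a \right)} = -832 + 64 a$ ($y{\left(a \right)} = 64 \left(-13 + a\right) = -832 + 64 a$)
$f{\left(J,u \right)} = -6 - 7 J - 7 u$ ($f{\left(J,u \right)} = -6 + \left(-4 - 3\right) \left(J + u\right) = -6 - 7 \left(J + u\right) = -6 - \left(7 J + 7 u\right) = -6 - 7 J - 7 u$)
$K = -915$ ($K = -1378 - -463 = -1378 + \left(-6 + 203 + 266\right) = -1378 + 463 = -915$)
$y{\left(D \right)} + K = \left(-832 + 64 \left(-28\right)\right) - 915 = \left(-832 - 1792\right) - 915 = -2624 - 915 = -3539$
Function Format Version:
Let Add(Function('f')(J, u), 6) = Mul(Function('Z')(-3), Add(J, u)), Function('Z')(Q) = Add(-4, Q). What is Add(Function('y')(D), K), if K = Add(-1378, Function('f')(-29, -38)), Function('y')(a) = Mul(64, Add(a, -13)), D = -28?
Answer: -3539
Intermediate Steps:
Function('y')(a) = Add(-832, Mul(64, a)) (Function('y')(a) = Mul(64, Add(-13, a)) = Add(-832, Mul(64, a)))
Function('f')(J, u) = Add(-6, Mul(-7, J), Mul(-7, u)) (Function('f')(J, u) = Add(-6, Mul(Add(-4, -3), Add(J, u))) = Add(-6, Mul(-7, Add(J, u))) = Add(-6, Add(Mul(-7, J), Mul(-7, u))) = Add(-6, Mul(-7, J), Mul(-7, u)))
K = -915 (K = Add(-1378, Add(-6, Mul(-7, -29), Mul(-7, -38))) = Add(-1378, Add(-6, 203, 266)) = Add(-1378, 463) = -915)
Add(Function('y')(D), K) = Add(Add(-832, Mul(64, -28)), -915) = Add(Add(-832, -1792), -915) = Add(-2624, -915) = -3539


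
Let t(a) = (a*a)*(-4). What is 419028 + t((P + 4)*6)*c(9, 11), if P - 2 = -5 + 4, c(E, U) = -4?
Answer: 433428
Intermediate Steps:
P = 1 (P = 2 + (-5 + 4) = 2 - 1 = 1)
t(a) = -4*a² (t(a) = a²*(-4) = -4*a²)
419028 + t((P + 4)*6)*c(9, 11) = 419028 - 4*36*(1 + 4)²*(-4) = 419028 - 4*(5*6)²*(-4) = 419028 - 4*30²*(-4) = 419028 - 4*900*(-4) = 419028 - 3600*(-4) = 419028 + 14400 = 433428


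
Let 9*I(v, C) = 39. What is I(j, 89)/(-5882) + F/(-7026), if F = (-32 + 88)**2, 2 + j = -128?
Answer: -9238199/20663466 ≈ -0.44708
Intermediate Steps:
j = -130 (j = -2 - 128 = -130)
I(v, C) = 13/3 (I(v, C) = (1/9)*39 = 13/3)
F = 3136 (F = 56**2 = 3136)
I(j, 89)/(-5882) + F/(-7026) = (13/3)/(-5882) + 3136/(-7026) = (13/3)*(-1/5882) + 3136*(-1/7026) = -13/17646 - 1568/3513 = -9238199/20663466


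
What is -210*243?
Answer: -51030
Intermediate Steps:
-210*243 = -1*51030 = -51030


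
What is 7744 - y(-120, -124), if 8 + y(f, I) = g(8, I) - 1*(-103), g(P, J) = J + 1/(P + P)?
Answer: 124367/16 ≈ 7772.9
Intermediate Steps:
g(P, J) = J + 1/(2*P)
y(f, I) = 1521/16 + I (y(f, I) = -8 + ((I + (1/2)/8) - 1*(-103)) = -8 + ((I + (1/2)*(1/8)) + 103) = -8 + ((I + 1/16) + 103) = -8 + ((1/16 + I) + 103) = -8 + (1649/16 + I) = 1521/16 + I)
7744 - y(-120, -124) = 7744 - (1521/16 - 124) = 7744 - 1*(-463/16) = 7744 + 463/16 = 124367/16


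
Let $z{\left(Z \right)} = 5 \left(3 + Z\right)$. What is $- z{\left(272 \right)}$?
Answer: $-1375$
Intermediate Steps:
$z{\left(Z \right)} = 15 + 5 Z$
$- z{\left(272 \right)} = - (15 + 5 \cdot 272) = - (15 + 1360) = \left(-1\right) 1375 = -1375$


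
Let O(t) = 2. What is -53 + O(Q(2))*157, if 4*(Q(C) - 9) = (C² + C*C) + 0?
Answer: 261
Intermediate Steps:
Q(C) = 9 + C²/2 (Q(C) = 9 + ((C² + C*C) + 0)/4 = 9 + ((C² + C²) + 0)/4 = 9 + (2*C² + 0)/4 = 9 + (2*C²)/4 = 9 + C²/2)
-53 + O(Q(2))*157 = -53 + 2*157 = -53 + 314 = 261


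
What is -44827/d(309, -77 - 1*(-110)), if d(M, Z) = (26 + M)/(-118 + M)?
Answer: -8561957/335 ≈ -25558.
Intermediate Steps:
d(M, Z) = (26 + M)/(-118 + M)
-44827/d(309, -77 - 1*(-110)) = -44827*(-118 + 309)/(26 + 309) = -44827/(335/191) = -44827/((1/191)*335) = -44827/335/191 = -44827*191/335 = -8561957/335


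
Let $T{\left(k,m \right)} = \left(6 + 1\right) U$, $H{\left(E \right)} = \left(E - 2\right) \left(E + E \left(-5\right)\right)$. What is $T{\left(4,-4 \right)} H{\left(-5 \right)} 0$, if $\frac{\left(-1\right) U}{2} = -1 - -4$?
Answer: $0$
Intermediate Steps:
$U = -6$ ($U = - 2 \left(-1 - -4\right) = - 2 \left(-1 + 4\right) = \left(-2\right) 3 = -6$)
$H{\left(E \right)} = - 4 E \left(-2 + E\right)$ ($H{\left(E \right)} = \left(-2 + E\right) \left(E - 5 E\right) = \left(-2 + E\right) \left(- 4 E\right) = - 4 E \left(-2 + E\right)$)
$T{\left(k,m \right)} = -42$ ($T{\left(k,m \right)} = \left(6 + 1\right) \left(-6\right) = 7 \left(-6\right) = -42$)
$T{\left(4,-4 \right)} H{\left(-5 \right)} 0 = - 42 \cdot 4 \left(-5\right) \left(2 - -5\right) 0 = - 42 \cdot 4 \left(-5\right) \left(2 + 5\right) 0 = - 42 \cdot 4 \left(-5\right) 7 \cdot 0 = \left(-42\right) \left(-140\right) 0 = 5880 \cdot 0 = 0$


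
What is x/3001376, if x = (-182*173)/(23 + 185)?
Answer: -173/3430144 ≈ -5.0435e-5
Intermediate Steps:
x = -1211/8 (x = -31486/208 = -31486*1/208 = -1211/8 ≈ -151.38)
x/3001376 = -1211/8/3001376 = -1211/8*1/3001376 = -173/3430144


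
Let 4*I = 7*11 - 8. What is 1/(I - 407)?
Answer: -4/1559 ≈ -0.0025657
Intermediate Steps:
I = 69/4 (I = (7*11 - 8)/4 = (77 - 8)/4 = (1/4)*69 = 69/4 ≈ 17.250)
1/(I - 407) = 1/(69/4 - 407) = 1/(-1559/4) = -4/1559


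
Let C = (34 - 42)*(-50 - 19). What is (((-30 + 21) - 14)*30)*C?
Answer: -380880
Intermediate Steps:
C = 552 (C = -8*(-69) = 552)
(((-30 + 21) - 14)*30)*C = (((-30 + 21) - 14)*30)*552 = ((-9 - 14)*30)*552 = -23*30*552 = -690*552 = -380880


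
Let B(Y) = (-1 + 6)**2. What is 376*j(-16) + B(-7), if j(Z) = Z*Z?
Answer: 96281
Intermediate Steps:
B(Y) = 25 (B(Y) = 5**2 = 25)
j(Z) = Z**2
376*j(-16) + B(-7) = 376*(-16)**2 + 25 = 376*256 + 25 = 96256 + 25 = 96281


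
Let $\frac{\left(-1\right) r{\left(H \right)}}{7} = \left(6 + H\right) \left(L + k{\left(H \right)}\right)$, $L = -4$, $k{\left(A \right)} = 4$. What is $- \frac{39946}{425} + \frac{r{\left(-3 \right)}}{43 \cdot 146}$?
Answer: $- \frac{39946}{425} \approx -93.991$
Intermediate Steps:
$r{\left(H \right)} = 0$ ($r{\left(H \right)} = - 7 \left(6 + H\right) \left(-4 + 4\right) = - 7 \left(6 + H\right) 0 = \left(-7\right) 0 = 0$)
$- \frac{39946}{425} + \frac{r{\left(-3 \right)}}{43 \cdot 146} = - \frac{39946}{425} + \frac{0}{43 \cdot 146} = \left(-39946\right) \frac{1}{425} + \frac{0}{6278} = - \frac{39946}{425} + 0 \cdot \frac{1}{6278} = - \frac{39946}{425} + 0 = - \frac{39946}{425}$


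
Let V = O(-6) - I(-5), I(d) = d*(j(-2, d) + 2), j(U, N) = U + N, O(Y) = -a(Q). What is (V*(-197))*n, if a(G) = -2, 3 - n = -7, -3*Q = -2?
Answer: 45310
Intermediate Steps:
Q = ⅔ (Q = -⅓*(-2) = ⅔ ≈ 0.66667)
n = 10 (n = 3 - 1*(-7) = 3 + 7 = 10)
O(Y) = 2 (O(Y) = -1*(-2) = 2)
j(U, N) = N + U
I(d) = d² (I(d) = d*((d - 2) + 2) = d*((-2 + d) + 2) = d*d = d²)
V = -23 (V = 2 - 1*(-5)² = 2 - 1*25 = 2 - 25 = -23)
(V*(-197))*n = -23*(-197)*10 = 4531*10 = 45310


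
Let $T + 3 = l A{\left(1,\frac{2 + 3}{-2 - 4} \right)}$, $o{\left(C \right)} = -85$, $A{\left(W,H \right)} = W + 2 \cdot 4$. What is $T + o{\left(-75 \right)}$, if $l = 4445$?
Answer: $39917$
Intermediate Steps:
$A{\left(W,H \right)} = 8 + W$ ($A{\left(W,H \right)} = W + 8 = 8 + W$)
$T = 40002$ ($T = -3 + 4445 \left(8 + 1\right) = -3 + 4445 \cdot 9 = -3 + 40005 = 40002$)
$T + o{\left(-75 \right)} = 40002 - 85 = 39917$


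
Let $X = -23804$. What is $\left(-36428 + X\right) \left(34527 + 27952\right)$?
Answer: $-3763235128$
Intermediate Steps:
$\left(-36428 + X\right) \left(34527 + 27952\right) = \left(-36428 - 23804\right) \left(34527 + 27952\right) = \left(-60232\right) 62479 = -3763235128$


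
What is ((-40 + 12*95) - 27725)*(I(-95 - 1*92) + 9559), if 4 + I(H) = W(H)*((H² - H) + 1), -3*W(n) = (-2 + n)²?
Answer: 11145353971500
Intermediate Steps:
W(n) = -(-2 + n)²/3
I(H) = -4 - (-2 + H)²*(1 + H² - H)/3 (I(H) = -4 + (-(-2 + H)²/3)*((H² - H) + 1) = -4 + (-(-2 + H)²/3)*(1 + H² - H) = -4 - (-2 + H)²*(1 + H² - H)/3)
((-40 + 12*95) - 27725)*(I(-95 - 1*92) + 9559) = ((-40 + 12*95) - 27725)*((-16/3 - 3*(-95 - 1*92)² - (-95 - 1*92)⁴/3 + 5*(-95 - 1*92)³/3 + 8*(-95 - 1*92)/3) + 9559) = ((-40 + 1140) - 27725)*((-16/3 - 3*(-95 - 92)² - (-95 - 92)⁴/3 + 5*(-95 - 92)³/3 + 8*(-95 - 92)/3) + 9559) = (1100 - 27725)*((-16/3 - 3*(-187)² - ⅓*(-187)⁴ + (5/3)*(-187)³ + (8/3)*(-187)) + 9559) = -26625*((-16/3 - 3*34969 - ⅓*1222830961 + (5/3)*(-6539203) - 1496/3) + 9559) = -26625*((-16/3 - 104907 - 1222830961/3 - 32696015/3 - 1496/3) + 9559) = -26625*(-418614403 + 9559) = -26625*(-418604844) = 11145353971500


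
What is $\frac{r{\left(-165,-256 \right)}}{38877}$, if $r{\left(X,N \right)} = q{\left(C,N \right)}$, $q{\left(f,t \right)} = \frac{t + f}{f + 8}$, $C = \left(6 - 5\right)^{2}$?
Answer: $- \frac{85}{116631} \approx -0.00072879$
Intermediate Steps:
$C = 1$ ($C = 1^{2} = 1$)
$q{\left(f,t \right)} = \frac{f + t}{8 + f}$
$r{\left(X,N \right)} = \frac{1}{9} + \frac{N}{9}$ ($r{\left(X,N \right)} = \frac{1 + N}{8 + 1} = \frac{1 + N}{9} = \frac{1}{9} + \frac{N}{9}$)
$\frac{r{\left(-165,-256 \right)}}{38877} = \frac{\frac{1}{9} + \frac{1}{9} \left(-256\right)}{38877} = \left(\frac{1}{9} - \frac{256}{9}\right) \frac{1}{38877} = \left(- \frac{85}{3}\right) \frac{1}{38877} = - \frac{85}{116631}$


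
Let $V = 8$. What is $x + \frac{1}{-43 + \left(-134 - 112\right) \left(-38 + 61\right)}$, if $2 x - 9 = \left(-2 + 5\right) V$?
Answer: $\frac{188131}{11402} \approx 16.5$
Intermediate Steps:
$x = \frac{33}{2}$ ($x = \frac{9}{2} + \frac{\left(-2 + 5\right) 8}{2} = \frac{9}{2} + \frac{3 \cdot 8}{2} = \frac{9}{2} + \frac{1}{2} \cdot 24 = \frac{9}{2} + 12 = \frac{33}{2} \approx 16.5$)
$x + \frac{1}{-43 + \left(-134 - 112\right) \left(-38 + 61\right)} = \frac{33}{2} + \frac{1}{-43 + \left(-134 - 112\right) \left(-38 + 61\right)} = \frac{33}{2} + \frac{1}{-43 - 5658} = \frac{33}{2} + \frac{1}{-5701} = \frac{33}{2} - \frac{1}{5701} = \frac{188131}{11402}$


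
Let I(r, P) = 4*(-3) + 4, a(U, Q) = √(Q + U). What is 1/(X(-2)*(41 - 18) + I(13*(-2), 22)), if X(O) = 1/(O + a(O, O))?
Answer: -110/1777 + 46*I/1777 ≈ -0.061902 + 0.025886*I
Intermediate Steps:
I(r, P) = -8 (I(r, P) = -12 + 4 = -8)
X(O) = 1/(O + √2*√O) (X(O) = 1/(O + √(O + O)) = 1/(O + √(2*O)) = 1/(O + √2*√O))
1/(X(-2)*(41 - 18) + I(13*(-2), 22)) = 1/((41 - 18)/(-2 + √2*√(-2)) - 8) = 1/(23/(-2 + √2*(I*√2)) - 8) = 1/(23/(-2 + 2*I) - 8) = 1/(((-2 - 2*I)/8)*23 - 8) = 1/(23*(-2 - 2*I)/8 - 8) = 1/(-8 + 23*(-2 - 2*I)/8)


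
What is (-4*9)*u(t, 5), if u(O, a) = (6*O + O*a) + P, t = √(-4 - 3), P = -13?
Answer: 468 - 396*I*√7 ≈ 468.0 - 1047.7*I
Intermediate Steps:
t = I*√7 (t = √(-7) = I*√7 ≈ 2.6458*I)
u(O, a) = -13 + 6*O + O*a (u(O, a) = (6*O + O*a) - 13 = -13 + 6*O + O*a)
(-4*9)*u(t, 5) = (-4*9)*(-13 + 6*(I*√7) + (I*√7)*5) = -36*(-13 + 6*I*√7 + 5*I*√7) = -36*(-13 + 11*I*√7) = 468 - 396*I*√7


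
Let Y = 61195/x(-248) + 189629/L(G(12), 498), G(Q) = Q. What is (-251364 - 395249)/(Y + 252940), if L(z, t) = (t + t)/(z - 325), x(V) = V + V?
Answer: -79859291952/23863983457 ≈ -3.3464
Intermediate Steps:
x(V) = 2*V
L(z, t) = 2*t/(-325 + z) (L(z, t) = (2*t)/(-325 + z) = 2*t/(-325 + z))
Y = -7375118303/123504 (Y = 61195/((2*(-248))) + 189629/((2*498/(-325 + 12))) = 61195/(-496) + 189629/((2*498/(-313))) = 61195*(-1/496) + 189629/((2*498*(-1/313))) = -61195/496 + 189629/(-996/313) = -61195/496 + 189629*(-313/996) = -61195/496 - 59353877/996 = -7375118303/123504 ≈ -59716.)
(-251364 - 395249)/(Y + 252940) = (-251364 - 395249)/(-7375118303/123504 + 252940) = -646613/23863983457/123504 = -646613*123504/23863983457 = -79859291952/23863983457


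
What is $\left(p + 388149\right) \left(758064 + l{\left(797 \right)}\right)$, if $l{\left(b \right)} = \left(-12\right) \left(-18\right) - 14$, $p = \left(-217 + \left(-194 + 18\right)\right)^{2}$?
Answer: $411433615068$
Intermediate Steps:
$p = 154449$ ($p = \left(-217 - 176\right)^{2} = \left(-393\right)^{2} = 154449$)
$l{\left(b \right)} = 202$ ($l{\left(b \right)} = 216 - 14 = 202$)
$\left(p + 388149\right) \left(758064 + l{\left(797 \right)}\right) = \left(154449 + 388149\right) \left(758064 + 202\right) = 542598 \cdot 758266 = 411433615068$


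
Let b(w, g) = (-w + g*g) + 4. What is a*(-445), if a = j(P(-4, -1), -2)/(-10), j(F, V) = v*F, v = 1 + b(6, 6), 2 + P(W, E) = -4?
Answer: -9345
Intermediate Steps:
b(w, g) = 4 + g² - w (b(w, g) = (-w + g²) + 4 = (g² - w) + 4 = 4 + g² - w)
P(W, E) = -6 (P(W, E) = -2 - 4 = -6)
v = 35 (v = 1 + (4 + 6² - 1*6) = 1 + (4 + 36 - 6) = 1 + 34 = 35)
j(F, V) = 35*F
a = 21 (a = (35*(-6))/(-10) = -210*(-⅒) = 21)
a*(-445) = 21*(-445) = -9345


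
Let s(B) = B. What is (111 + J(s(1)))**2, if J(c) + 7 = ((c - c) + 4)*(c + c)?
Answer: 12544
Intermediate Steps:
J(c) = -7 + 8*c (J(c) = -7 + ((c - c) + 4)*(c + c) = -7 + (0 + 4)*(2*c) = -7 + 4*(2*c) = -7 + 8*c)
(111 + J(s(1)))**2 = (111 + (-7 + 8*1))**2 = (111 + (-7 + 8))**2 = (111 + 1)**2 = 112**2 = 12544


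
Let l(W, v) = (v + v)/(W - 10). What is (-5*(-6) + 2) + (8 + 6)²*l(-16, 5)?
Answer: -564/13 ≈ -43.385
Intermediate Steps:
l(W, v) = 2*v/(-10 + W) (l(W, v) = (2*v)/(-10 + W) = 2*v/(-10 + W))
(-5*(-6) + 2) + (8 + 6)²*l(-16, 5) = (-5*(-6) + 2) + (8 + 6)²*(2*5/(-10 - 16)) = (30 + 2) + 14²*(2*5/(-26)) = 32 + 196*(2*5*(-1/26)) = 32 + 196*(-5/13) = 32 - 980/13 = -564/13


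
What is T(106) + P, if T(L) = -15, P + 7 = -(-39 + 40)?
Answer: -23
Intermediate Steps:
P = -8 (P = -7 - (-39 + 40) = -7 - 1*1 = -7 - 1 = -8)
T(106) + P = -15 - 8 = -23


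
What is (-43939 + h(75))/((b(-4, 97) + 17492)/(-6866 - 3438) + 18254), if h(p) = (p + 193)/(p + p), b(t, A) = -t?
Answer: -4244334808/1763172375 ≈ -2.4072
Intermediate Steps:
h(p) = (193 + p)/(2*p) (h(p) = (193 + p)/((2*p)) = (193 + p)*(1/(2*p)) = (193 + p)/(2*p))
(-43939 + h(75))/((b(-4, 97) + 17492)/(-6866 - 3438) + 18254) = (-43939 + (1/2)*(193 + 75)/75)/((-1*(-4) + 17492)/(-6866 - 3438) + 18254) = (-43939 + (1/2)*(1/75)*268)/((4 + 17492)/(-10304) + 18254) = (-43939 + 134/75)/(17496*(-1/10304) + 18254) = -3295291/(75*(-2187/1288 + 18254)) = -3295291/(75*23508965/1288) = -3295291/75*1288/23508965 = -4244334808/1763172375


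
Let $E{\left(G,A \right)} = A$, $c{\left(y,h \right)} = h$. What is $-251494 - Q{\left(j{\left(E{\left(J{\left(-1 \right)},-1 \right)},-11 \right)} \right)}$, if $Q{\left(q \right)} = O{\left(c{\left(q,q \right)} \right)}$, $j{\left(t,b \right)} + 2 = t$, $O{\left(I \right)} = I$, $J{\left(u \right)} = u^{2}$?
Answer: $-251491$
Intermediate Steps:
$j{\left(t,b \right)} = -2 + t$
$Q{\left(q \right)} = q$
$-251494 - Q{\left(j{\left(E{\left(J{\left(-1 \right)},-1 \right)},-11 \right)} \right)} = -251494 - \left(-2 - 1\right) = -251494 - -3 = -251494 + 3 = -251491$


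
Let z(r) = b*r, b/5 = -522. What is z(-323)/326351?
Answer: 843030/326351 ≈ 2.5832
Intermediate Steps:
b = -2610 (b = 5*(-522) = -2610)
z(r) = -2610*r
z(-323)/326351 = -2610*(-323)/326351 = 843030*(1/326351) = 843030/326351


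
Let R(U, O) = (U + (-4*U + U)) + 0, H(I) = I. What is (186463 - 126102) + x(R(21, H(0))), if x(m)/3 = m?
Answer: 60235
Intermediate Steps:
R(U, O) = -2*U (R(U, O) = (U - 3*U) + 0 = -2*U + 0 = -2*U)
x(m) = 3*m
(186463 - 126102) + x(R(21, H(0))) = (186463 - 126102) + 3*(-2*21) = 60361 + 3*(-42) = 60361 - 126 = 60235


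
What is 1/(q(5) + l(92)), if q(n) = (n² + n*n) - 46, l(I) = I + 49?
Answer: 1/145 ≈ 0.0068966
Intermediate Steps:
l(I) = 49 + I
q(n) = -46 + 2*n² (q(n) = (n² + n²) - 46 = 2*n² - 46 = -46 + 2*n²)
1/(q(5) + l(92)) = 1/((-46 + 2*5²) + (49 + 92)) = 1/((-46 + 2*25) + 141) = 1/((-46 + 50) + 141) = 1/(4 + 141) = 1/145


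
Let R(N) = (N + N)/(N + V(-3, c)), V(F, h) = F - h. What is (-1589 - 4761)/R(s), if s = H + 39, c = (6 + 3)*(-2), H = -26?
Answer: -88900/13 ≈ -6838.5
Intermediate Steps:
c = -18 (c = 9*(-2) = -18)
s = 13 (s = -26 + 39 = 13)
R(N) = 2*N/(15 + N) (R(N) = (N + N)/(N + (-3 - 1*(-18))) = (2*N)/(N + (-3 + 18)) = (2*N)/(N + 15) = (2*N)/(15 + N) = 2*N/(15 + N))
(-1589 - 4761)/R(s) = (-1589 - 4761)/((2*13/(15 + 13))) = -6350/(2*13/28) = -6350/(2*13*(1/28)) = -6350/13/14 = -6350*14/13 = -88900/13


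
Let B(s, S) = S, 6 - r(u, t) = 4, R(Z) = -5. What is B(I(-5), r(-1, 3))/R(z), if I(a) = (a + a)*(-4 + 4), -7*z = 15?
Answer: -⅖ ≈ -0.40000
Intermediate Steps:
z = -15/7 (z = -⅐*15 = -15/7 ≈ -2.1429)
r(u, t) = 2 (r(u, t) = 6 - 1*4 = 6 - 4 = 2)
I(a) = 0 (I(a) = (2*a)*0 = 0)
B(I(-5), r(-1, 3))/R(z) = 2/(-5) = 2*(-⅕) = -⅖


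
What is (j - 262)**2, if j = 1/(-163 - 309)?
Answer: 15293032225/222784 ≈ 68645.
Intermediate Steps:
j = -1/472 (j = 1/(-472) = -1/472 ≈ -0.0021186)
(j - 262)**2 = (-1/472 - 262)**2 = (-123665/472)**2 = 15293032225/222784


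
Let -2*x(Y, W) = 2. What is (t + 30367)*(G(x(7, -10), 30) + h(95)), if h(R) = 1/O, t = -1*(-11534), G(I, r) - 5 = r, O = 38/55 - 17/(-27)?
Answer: 2938098120/1961 ≈ 1.4983e+6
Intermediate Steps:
x(Y, W) = -1 (x(Y, W) = -1/2*2 = -1)
O = 1961/1485 (O = 38*(1/55) - 17*(-1/27) = 38/55 + 17/27 = 1961/1485 ≈ 1.3205)
G(I, r) = 5 + r
t = 11534
h(R) = 1485/1961 (h(R) = 1/(1961/1485) = 1485/1961)
(t + 30367)*(G(x(7, -10), 30) + h(95)) = (11534 + 30367)*((5 + 30) + 1485/1961) = 41901*(35 + 1485/1961) = 41901*(70120/1961) = 2938098120/1961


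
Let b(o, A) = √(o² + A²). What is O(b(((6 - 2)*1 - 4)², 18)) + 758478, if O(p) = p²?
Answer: 758802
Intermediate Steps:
b(o, A) = √(A² + o²)
O(b(((6 - 2)*1 - 4)², 18)) + 758478 = (√(18² + (((6 - 2)*1 - 4)²)²))² + 758478 = (√(324 + ((4*1 - 4)²)²))² + 758478 = (√(324 + ((4 - 4)²)²))² + 758478 = (√(324 + (0²)²))² + 758478 = (√(324 + 0²))² + 758478 = (√(324 + 0))² + 758478 = (√324)² + 758478 = 18² + 758478 = 324 + 758478 = 758802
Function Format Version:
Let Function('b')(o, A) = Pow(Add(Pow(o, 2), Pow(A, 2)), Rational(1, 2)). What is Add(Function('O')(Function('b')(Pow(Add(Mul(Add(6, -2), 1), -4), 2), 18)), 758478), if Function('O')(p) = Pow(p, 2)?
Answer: 758802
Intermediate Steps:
Function('b')(o, A) = Pow(Add(Pow(A, 2), Pow(o, 2)), Rational(1, 2))
Add(Function('O')(Function('b')(Pow(Add(Mul(Add(6, -2), 1), -4), 2), 18)), 758478) = Add(Pow(Pow(Add(Pow(18, 2), Pow(Pow(Add(Mul(Add(6, -2), 1), -4), 2), 2)), Rational(1, 2)), 2), 758478) = Add(Pow(Pow(Add(324, Pow(Pow(Add(Mul(4, 1), -4), 2), 2)), Rational(1, 2)), 2), 758478) = Add(Pow(Pow(Add(324, Pow(Pow(Add(4, -4), 2), 2)), Rational(1, 2)), 2), 758478) = Add(Pow(Pow(Add(324, Pow(Pow(0, 2), 2)), Rational(1, 2)), 2), 758478) = Add(Pow(Pow(Add(324, Pow(0, 2)), Rational(1, 2)), 2), 758478) = Add(Pow(Pow(Add(324, 0), Rational(1, 2)), 2), 758478) = Add(Pow(Pow(324, Rational(1, 2)), 2), 758478) = Add(Pow(18, 2), 758478) = Add(324, 758478) = 758802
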